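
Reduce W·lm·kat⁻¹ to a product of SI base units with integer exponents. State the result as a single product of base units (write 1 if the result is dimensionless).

kg·m²·s⁻²·mol⁻¹·cd

W = J/s (power = energy per time),
    = kg·m²·s⁻³.
lm = cd·sr = cd (luminous flux; sr is dimensionless).
kat = mol/s = s⁻¹·mol (catalytic activity).
So kat⁻¹ = s·mol⁻¹.
Combining: W·lm·kat⁻¹ = (kg·m²·s⁻³) · cd · (s·mol⁻¹) = kg·m²·s⁻²·mol⁻¹·cd.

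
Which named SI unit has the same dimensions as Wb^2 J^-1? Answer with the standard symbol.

H

Wb = V·s (flux: a volt is a weber per second),
    = kg·m²·s⁻²·A⁻¹.
So Wb² = kg²·m⁴·s⁻⁴·A⁻².
J = N·m (work = force × distance),
    = kg·m²·s⁻².
So J⁻¹ = kg⁻¹·m⁻²·s².
Combining: Wb²·J⁻¹ = (kg²·m⁴·s⁻⁴·A⁻²) · (kg⁻¹·m⁻²·s²) = kg·m²·s⁻²·A⁻².
kg·m²·s⁻²·A⁻² is the base-SI form of the henry.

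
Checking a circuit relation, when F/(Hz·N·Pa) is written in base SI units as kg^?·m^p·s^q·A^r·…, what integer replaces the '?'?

Hz = s⁻¹.
So Hz⁻¹ = s.
N = kg·m·s⁻².
So N⁻¹ = kg⁻¹·m⁻¹·s².
Pa = kg·m⁻¹·s⁻².
So Pa⁻¹ = kg⁻¹·m·s².
F = kg⁻¹·m⁻²·s⁴·A².
Combining: Hz⁻¹·N⁻¹·Pa⁻¹·F = s · (kg⁻¹·m⁻¹·s²) · (kg⁻¹·m·s²) · (kg⁻¹·m⁻²·s⁴·A²) = kg⁻³·m⁻²·s⁹·A².
The exponent of kg is -3.

-3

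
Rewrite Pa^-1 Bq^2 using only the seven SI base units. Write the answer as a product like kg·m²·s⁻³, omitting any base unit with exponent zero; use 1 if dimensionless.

Pa = N/m² (pressure = force per area),
    = kg·m⁻¹·s⁻².
So Pa⁻¹ = kg⁻¹·m·s².
Bq = 1/s = s⁻¹ (activity is decays per second).
So Bq² = s⁻².
Combining: Pa⁻¹·Bq² = (kg⁻¹·m·s²) · s⁻² = kg⁻¹·m.

kg⁻¹·m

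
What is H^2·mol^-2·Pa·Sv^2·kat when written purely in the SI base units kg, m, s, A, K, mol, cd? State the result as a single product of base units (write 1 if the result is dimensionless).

kg³·m⁷·s⁻¹¹·A⁻⁴·mol⁻¹

H = Wb/A (inductance = flux per current),
    = kg·m²·s⁻²·A⁻².
So H² = kg²·m⁴·s⁻⁴·A⁻⁴.
Pa = N/m² (pressure = force per area),
    = kg·m⁻¹·s⁻².
Sv = J/kg (equivalent dose = energy per mass),
    = m²·s⁻².
So Sv² = m⁴·s⁻⁴.
kat = mol/s = s⁻¹·mol (catalytic activity).
Combining: H²·mol⁻²·Pa·Sv²·kat = (kg²·m⁴·s⁻⁴·A⁻⁴) · mol⁻² · (kg·m⁻¹·s⁻²) · (m⁴·s⁻⁴) · (s⁻¹·mol) = kg³·m⁷·s⁻¹¹·A⁻⁴·mol⁻¹.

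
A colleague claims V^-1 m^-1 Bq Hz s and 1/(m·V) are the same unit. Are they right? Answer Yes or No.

No

Left side:
  V = W/A (potential = power per current),
      = kg·m²·s⁻³·A⁻¹.
  So V⁻¹ = kg⁻¹·m⁻²·s³·A.
  Bq = 1/s = s⁻¹ (activity is decays per second).
  Hz = 1/s = s⁻¹ (frequency is cycles per second).
  Combining: V⁻¹·m⁻¹·Bq·Hz·s = (kg⁻¹·m⁻²·s³·A) · m⁻¹ · s⁻¹ · s⁻¹ · s = kg⁻¹·m⁻³·s²·A.
Right side:
  V = W/A (potential = power per current),
      = kg·m²·s⁻³·A⁻¹.
  So V⁻¹ = kg⁻¹·m⁻²·s³·A.
  Combining: m⁻¹·V⁻¹ = m⁻¹ · (kg⁻¹·m⁻²·s³·A) = kg⁻¹·m⁻³·s³·A.
Left is kg⁻¹·m⁻³·s²·A; right is kg⁻¹·m⁻³·s³·A — different.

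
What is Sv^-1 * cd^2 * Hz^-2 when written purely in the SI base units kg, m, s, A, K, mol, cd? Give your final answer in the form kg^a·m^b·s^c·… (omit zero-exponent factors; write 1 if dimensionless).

Sv = J/kg (equivalent dose = energy per mass),
    = m²·s⁻².
So Sv⁻¹ = m⁻²·s².
Hz = 1/s = s⁻¹ (frequency is cycles per second).
So Hz⁻² = s².
Combining: Sv⁻¹·cd²·Hz⁻² = (m⁻²·s²) · cd² · s² = m⁻²·s⁴·cd².

m⁻²·s⁴·cd²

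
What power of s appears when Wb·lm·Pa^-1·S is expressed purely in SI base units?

3

Wb = V·s (flux: a volt is a weber per second),
    = kg·m²·s⁻²·A⁻¹.
lm = cd·sr = cd (luminous flux; sr is dimensionless).
Pa = N/m² (pressure = force per area),
    = kg·m⁻¹·s⁻².
So Pa⁻¹ = kg⁻¹·m·s².
S = 1/Ω (conductance is reciprocal resistance),
    = kg⁻¹·m⁻²·s³·A².
Combining: Wb·lm·Pa⁻¹·S = (kg·m²·s⁻²·A⁻¹) · cd · (kg⁻¹·m·s²) · (kg⁻¹·m⁻²·s³·A²) = kg⁻¹·m·s³·A·cd.
The exponent of s is 3.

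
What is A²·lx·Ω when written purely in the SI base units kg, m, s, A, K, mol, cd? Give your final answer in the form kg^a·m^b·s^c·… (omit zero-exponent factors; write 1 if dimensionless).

kg·s⁻³·cd

lx = m⁻²·cd.
Ω = kg·m²·s⁻³·A⁻².
Combining: A²·lx·Ω = A² · (m⁻²·cd) · (kg·m²·s⁻³·A⁻²) = kg·s⁻³·cd.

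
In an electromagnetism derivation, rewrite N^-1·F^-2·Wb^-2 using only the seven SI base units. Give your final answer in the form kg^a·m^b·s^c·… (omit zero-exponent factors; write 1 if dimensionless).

N = kg·m/s² = kg·m·s⁻² (force = mass × acceleration).
So N⁻¹ = kg⁻¹·m⁻¹·s².
F = C/V (capacitance = charge per voltage),
    = A·s/(kg·m²·s⁻³·A⁻¹) (substituting C and V),
    = kg⁻¹·m⁻²·s⁴·A².
So F⁻² = kg²·m⁴·s⁻⁸·A⁻⁴.
Wb = V·s (flux: a volt is a weber per second),
    = kg·m²·s⁻²·A⁻¹.
So Wb⁻² = kg⁻²·m⁻⁴·s⁴·A².
Combining: N⁻¹·F⁻²·Wb⁻² = (kg⁻¹·m⁻¹·s²) · (kg²·m⁴·s⁻⁸·A⁻⁴) · (kg⁻²·m⁻⁴·s⁴·A²) = kg⁻¹·m⁻¹·s⁻²·A⁻².

kg⁻¹·m⁻¹·s⁻²·A⁻²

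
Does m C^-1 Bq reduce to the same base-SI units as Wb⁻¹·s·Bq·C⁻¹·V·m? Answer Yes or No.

Yes

Left side:
  C = A·s = s·A (charge = current × time).
  So C⁻¹ = s⁻¹·A⁻¹.
  Bq = 1/s = s⁻¹ (activity is decays per second).
  Combining: m·C⁻¹·Bq = m · (s⁻¹·A⁻¹) · s⁻¹ = m·s⁻²·A⁻¹.
Right side:
  Wb = V·s (flux: a volt is a weber per second),
      = kg·m²·s⁻²·A⁻¹.
  So Wb⁻¹ = kg⁻¹·m⁻²·s²·A.
  Bq = 1/s = s⁻¹ (activity is decays per second).
  C = A·s = s·A (charge = current × time).
  So C⁻¹ = s⁻¹·A⁻¹.
  V = W/A (potential = power per current),
      = kg·m²·s⁻³·A⁻¹.
  Combining: Wb⁻¹·s·Bq·C⁻¹·V·m = (kg⁻¹·m⁻²·s²·A) · s · s⁻¹ · (s⁻¹·A⁻¹) · (kg·m²·s⁻³·A⁻¹) · m = m·s⁻²·A⁻¹.
Both reduce to m·s⁻²·A⁻¹.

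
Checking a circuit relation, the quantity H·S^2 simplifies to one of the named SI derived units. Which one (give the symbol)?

H = kg·m²·s⁻²·A⁻².
S = kg⁻¹·m⁻²·s³·A².
So S² = kg⁻²·m⁻⁴·s⁶·A⁴.
Combining: H·S² = (kg·m²·s⁻²·A⁻²) · (kg⁻²·m⁻⁴·s⁶·A⁴) = kg⁻¹·m⁻²·s⁴·A².
kg⁻¹·m⁻²·s⁴·A² is the base-SI form of the farad.

F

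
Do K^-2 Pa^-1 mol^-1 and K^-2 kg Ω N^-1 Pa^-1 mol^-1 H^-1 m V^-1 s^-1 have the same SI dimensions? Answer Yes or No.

Left side:
  Pa = N/m² (pressure = force per area),
      = kg·m⁻¹·s⁻².
  So Pa⁻¹ = kg⁻¹·m·s².
  Combining: K⁻²·Pa⁻¹·mol⁻¹ = K⁻² · (kg⁻¹·m·s²) · mol⁻¹ = kg⁻¹·m·s²·K⁻²·mol⁻¹.
Right side:
  Ω = kg·m²·s⁻³·A⁻².
  N = kg·m·s⁻².
  So N⁻¹ = kg⁻¹·m⁻¹·s².
  Pa = kg·m⁻¹·s⁻².
  So Pa⁻¹ = kg⁻¹·m·s².
  H = kg·m²·s⁻²·A⁻².
  So H⁻¹ = kg⁻¹·m⁻²·s²·A².
  V = kg·m²·s⁻³·A⁻¹.
  So V⁻¹ = kg⁻¹·m⁻²·s³·A.
  Combining: K⁻²·kg·Ω·N⁻¹·Pa⁻¹·mol⁻¹·H⁻¹·m·V⁻¹·s⁻¹ = K⁻² · kg · (kg·m²·s⁻³·A⁻²) · (kg⁻¹·m⁻¹·s²) · (kg⁻¹·m·s²) · mol⁻¹ · (kg⁻¹·m⁻²·s²·A²) · m · (kg⁻¹·m⁻²·s³·A) · s⁻¹ = kg⁻²·m⁻¹·s⁵·A·K⁻²·mol⁻¹.
Left is kg⁻¹·m·s²·K⁻²·mol⁻¹; right is kg⁻²·m⁻¹·s⁵·A·K⁻²·mol⁻¹ — different.

No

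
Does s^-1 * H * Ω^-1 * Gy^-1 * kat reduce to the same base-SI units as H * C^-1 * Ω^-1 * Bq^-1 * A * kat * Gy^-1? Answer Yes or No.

Left side:
  H = Wb/A (inductance = flux per current),
      = kg·m²·s⁻²·A⁻².
  Ω = V/A (resistance = voltage per current),
      = kg·m²·s⁻³·A⁻².
  So Ω⁻¹ = kg⁻¹·m⁻²·s³·A².
  Gy = J/kg (absorbed dose = energy per mass),
      = m²·s⁻².
  So Gy⁻¹ = m⁻²·s².
  kat = mol/s = s⁻¹·mol (catalytic activity).
  Combining: s⁻¹·H·Ω⁻¹·Gy⁻¹·kat = s⁻¹ · (kg·m²·s⁻²·A⁻²) · (kg⁻¹·m⁻²·s³·A²) · (m⁻²·s²) · (s⁻¹·mol) = m⁻²·s·mol.
Right side:
  H = Wb/A (inductance = flux per current),
      = kg·m²·s⁻²·A⁻².
  C = A·s = s·A (charge = current × time).
  So C⁻¹ = s⁻¹·A⁻¹.
  Ω = V/A (resistance = voltage per current),
      = kg·m²·s⁻³·A⁻².
  So Ω⁻¹ = kg⁻¹·m⁻²·s³·A².
  Bq = 1/s = s⁻¹ (activity is decays per second).
  So Bq⁻¹ = s.
  kat = mol/s = s⁻¹·mol (catalytic activity).
  Gy = J/kg (absorbed dose = energy per mass),
      = m²·s⁻².
  So Gy⁻¹ = m⁻²·s².
  Combining: H·C⁻¹·Ω⁻¹·Bq⁻¹·A·kat·Gy⁻¹ = (kg·m²·s⁻²·A⁻²) · (s⁻¹·A⁻¹) · (kg⁻¹·m⁻²·s³·A²) · s · A · (s⁻¹·mol) · (m⁻²·s²) = m⁻²·s²·mol.
Left is m⁻²·s·mol; right is m⁻²·s²·mol — different.

No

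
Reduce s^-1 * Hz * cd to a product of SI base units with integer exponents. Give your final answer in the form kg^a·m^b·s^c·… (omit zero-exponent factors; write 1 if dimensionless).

Hz = 1/s = s⁻¹ (frequency is cycles per second).
Combining: s⁻¹·Hz·cd = s⁻¹ · s⁻¹ · cd = s⁻²·cd.

s⁻²·cd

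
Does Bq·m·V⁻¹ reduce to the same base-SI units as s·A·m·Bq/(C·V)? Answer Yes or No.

Left side:
  Bq = s⁻¹.
  V = kg·m²·s⁻³·A⁻¹.
  So V⁻¹ = kg⁻¹·m⁻²·s³·A.
  Combining: Bq·m·V⁻¹ = s⁻¹ · m · (kg⁻¹·m⁻²·s³·A) = kg⁻¹·m⁻¹·s²·A.
Right side:
  C = A·s = s·A (charge = current × time).
  So C⁻¹ = s⁻¹·A⁻¹.
  V = W/A (potential = power per current),
      = kg·m²·s⁻³·A⁻¹.
  So V⁻¹ = kg⁻¹·m⁻²·s³·A.
  Bq = 1/s = s⁻¹ (activity is decays per second).
  Combining: C⁻¹·V⁻¹·s·A·m·Bq = (s⁻¹·A⁻¹) · (kg⁻¹·m⁻²·s³·A) · s · A · m · s⁻¹ = kg⁻¹·m⁻¹·s²·A.
Both reduce to kg⁻¹·m⁻¹·s²·A.

Yes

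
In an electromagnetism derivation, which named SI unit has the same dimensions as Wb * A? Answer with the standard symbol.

J

Wb = kg·m²·s⁻²·A⁻¹.
Combining: Wb·A = (kg·m²·s⁻²·A⁻¹) · A = kg·m²·s⁻².
kg·m²·s⁻² is the base-SI form of the joule.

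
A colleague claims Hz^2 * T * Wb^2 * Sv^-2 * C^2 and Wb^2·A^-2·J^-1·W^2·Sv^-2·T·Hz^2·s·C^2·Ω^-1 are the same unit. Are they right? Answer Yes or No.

Yes

Left side:
  Hz = s⁻¹.
  So Hz² = s⁻².
  T = kg·s⁻²·A⁻¹.
  Wb = kg·m²·s⁻²·A⁻¹.
  So Wb² = kg²·m⁴·s⁻⁴·A⁻².
  Sv = m²·s⁻².
  So Sv⁻² = m⁻⁴·s⁴.
  C = s·A.
  So C² = s²·A².
  Combining: Hz²·T·Wb²·Sv⁻²·C² = s⁻² · (kg·s⁻²·A⁻¹) · (kg²·m⁴·s⁻⁴·A⁻²) · (m⁻⁴·s⁴) · (s²·A²) = kg³·s⁻²·A⁻¹.
Right side:
  Wb = V·s (flux: a volt is a weber per second),
      = kg·m²·s⁻²·A⁻¹.
  So Wb² = kg²·m⁴·s⁻⁴·A⁻².
  J = N·m (work = force × distance),
      = kg·m²·s⁻².
  So J⁻¹ = kg⁻¹·m⁻²·s².
  W = J/s (power = energy per time),
      = kg·m²·s⁻³.
  So W² = kg²·m⁴·s⁻⁶.
  Sv = J/kg (equivalent dose = energy per mass),
      = m²·s⁻².
  So Sv⁻² = m⁻⁴·s⁴.
  T = Wb/m² (flux density = flux per area),
      = kg·s⁻²·A⁻¹.
  Hz = 1/s = s⁻¹ (frequency is cycles per second).
  So Hz² = s⁻².
  C = A·s = s·A (charge = current × time).
  So C² = s²·A².
  Ω = V/A (resistance = voltage per current),
      = kg·m²·s⁻³·A⁻².
  So Ω⁻¹ = kg⁻¹·m⁻²·s³·A².
  Combining: Wb²·A⁻²·J⁻¹·W²·Sv⁻²·T·Hz²·s·C²·Ω⁻¹ = (kg²·m⁴·s⁻⁴·A⁻²) · A⁻² · (kg⁻¹·m⁻²·s²) · (kg²·m⁴·s⁻⁶) · (m⁻⁴·s⁴) · (kg·s⁻²·A⁻¹) · s⁻² · s · (s²·A²) · (kg⁻¹·m⁻²·s³·A²) = kg³·s⁻²·A⁻¹.
Both reduce to kg³·s⁻²·A⁻¹.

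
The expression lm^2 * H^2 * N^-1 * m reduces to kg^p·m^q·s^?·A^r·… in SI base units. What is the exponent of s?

lm = cd·sr = cd (luminous flux; sr is dimensionless).
So lm² = cd².
H = Wb/A (inductance = flux per current),
    = kg·m²·s⁻²·A⁻².
So H² = kg²·m⁴·s⁻⁴·A⁻⁴.
N = kg·m/s² = kg·m·s⁻² (force = mass × acceleration).
So N⁻¹ = kg⁻¹·m⁻¹·s².
Combining: lm²·H²·N⁻¹·m = cd² · (kg²·m⁴·s⁻⁴·A⁻⁴) · (kg⁻¹·m⁻¹·s²) · m = kg·m⁴·s⁻²·A⁻⁴·cd².
The exponent of s is -2.

-2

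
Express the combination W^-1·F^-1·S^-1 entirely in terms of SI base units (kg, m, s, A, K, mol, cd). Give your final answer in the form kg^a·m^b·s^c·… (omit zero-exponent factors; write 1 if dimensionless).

kg·m²·s⁻⁴·A⁻⁴

W = J/s (power = energy per time),
    = kg·m²·s⁻³.
So W⁻¹ = kg⁻¹·m⁻²·s³.
F = C/V (capacitance = charge per voltage),
    = A·s/(kg·m²·s⁻³·A⁻¹) (substituting C and V),
    = kg⁻¹·m⁻²·s⁴·A².
So F⁻¹ = kg·m²·s⁻⁴·A⁻².
S = 1/Ω (conductance is reciprocal resistance),
    = kg⁻¹·m⁻²·s³·A².
So S⁻¹ = kg·m²·s⁻³·A⁻².
Combining: W⁻¹·F⁻¹·S⁻¹ = (kg⁻¹·m⁻²·s³) · (kg·m²·s⁻⁴·A⁻²) · (kg·m²·s⁻³·A⁻²) = kg·m²·s⁻⁴·A⁻⁴.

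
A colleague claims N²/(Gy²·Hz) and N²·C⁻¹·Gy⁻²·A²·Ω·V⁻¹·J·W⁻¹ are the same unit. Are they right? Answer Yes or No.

Left side:
  Gy = J/kg (absorbed dose = energy per mass),
      = m²·s⁻².
  So Gy⁻² = m⁻⁴·s⁴.
  N = kg·m/s² = kg·m·s⁻² (force = mass × acceleration).
  So N² = kg²·m²·s⁻⁴.
  Hz = 1/s = s⁻¹ (frequency is cycles per second).
  So Hz⁻¹ = s.
  Combining: Gy⁻²·N²·Hz⁻¹ = (m⁻⁴·s⁴) · (kg²·m²·s⁻⁴) · s = kg²·m⁻²·s.
Right side:
  N = kg·m·s⁻².
  So N² = kg²·m²·s⁻⁴.
  C = s·A.
  So C⁻¹ = s⁻¹·A⁻¹.
  Gy = m²·s⁻².
  So Gy⁻² = m⁻⁴·s⁴.
  Ω = kg·m²·s⁻³·A⁻².
  V = kg·m²·s⁻³·A⁻¹.
  So V⁻¹ = kg⁻¹·m⁻²·s³·A.
  J = kg·m²·s⁻².
  W = kg·m²·s⁻³.
  So W⁻¹ = kg⁻¹·m⁻²·s³.
  Combining: N²·C⁻¹·Gy⁻²·A²·Ω·V⁻¹·J·W⁻¹ = (kg²·m²·s⁻⁴) · (s⁻¹·A⁻¹) · (m⁻⁴·s⁴) · A² · (kg·m²·s⁻³·A⁻²) · (kg⁻¹·m⁻²·s³·A) · (kg·m²·s⁻²) · (kg⁻¹·m⁻²·s³) = kg²·m⁻².
Left is kg²·m⁻²·s; right is kg²·m⁻² — different.

No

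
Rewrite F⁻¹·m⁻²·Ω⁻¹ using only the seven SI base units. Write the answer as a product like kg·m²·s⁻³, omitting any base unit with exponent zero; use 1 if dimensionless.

F = C/V (capacitance = charge per voltage),
    = A·s/(kg·m²·s⁻³·A⁻¹) (substituting C and V),
    = kg⁻¹·m⁻²·s⁴·A².
So F⁻¹ = kg·m²·s⁻⁴·A⁻².
Ω = V/A (resistance = voltage per current),
    = kg·m²·s⁻³·A⁻².
So Ω⁻¹ = kg⁻¹·m⁻²·s³·A².
Combining: F⁻¹·m⁻²·Ω⁻¹ = (kg·m²·s⁻⁴·A⁻²) · m⁻² · (kg⁻¹·m⁻²·s³·A²) = m⁻²·s⁻¹.

m⁻²·s⁻¹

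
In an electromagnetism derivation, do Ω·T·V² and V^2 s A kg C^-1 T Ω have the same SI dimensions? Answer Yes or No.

Left side:
  Ω = V/A (resistance = voltage per current),
      = kg·m²·s⁻³·A⁻².
  T = Wb/m² (flux density = flux per area),
      = kg·s⁻²·A⁻¹.
  V = W/A (potential = power per current),
      = kg·m²·s⁻³·A⁻¹.
  So V² = kg²·m⁴·s⁻⁶·A⁻².
  Combining: Ω·T·V² = (kg·m²·s⁻³·A⁻²) · (kg·s⁻²·A⁻¹) · (kg²·m⁴·s⁻⁶·A⁻²) = kg⁴·m⁶·s⁻¹¹·A⁻⁵.
Right side:
  V = W/A (potential = power per current),
      = kg·m²·s⁻³·A⁻¹.
  So V² = kg²·m⁴·s⁻⁶·A⁻².
  C = A·s = s·A (charge = current × time).
  So C⁻¹ = s⁻¹·A⁻¹.
  T = Wb/m² (flux density = flux per area),
      = kg·s⁻²·A⁻¹.
  Ω = V/A (resistance = voltage per current),
      = kg·m²·s⁻³·A⁻².
  Combining: V²·s·A·kg·C⁻¹·T·Ω = (kg²·m⁴·s⁻⁶·A⁻²) · s · A · kg · (s⁻¹·A⁻¹) · (kg·s⁻²·A⁻¹) · (kg·m²·s⁻³·A⁻²) = kg⁵·m⁶·s⁻¹¹·A⁻⁵.
Left is kg⁴·m⁶·s⁻¹¹·A⁻⁵; right is kg⁵·m⁶·s⁻¹¹·A⁻⁵ — different.

No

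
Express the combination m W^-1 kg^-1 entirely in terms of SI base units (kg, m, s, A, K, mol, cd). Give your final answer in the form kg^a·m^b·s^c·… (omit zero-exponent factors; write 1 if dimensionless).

W = J/s (power = energy per time),
    = kg·m²·s⁻³.
So W⁻¹ = kg⁻¹·m⁻²·s³.
Combining: m·W⁻¹·kg⁻¹ = m · (kg⁻¹·m⁻²·s³) · kg⁻¹ = kg⁻²·m⁻¹·s³.

kg⁻²·m⁻¹·s³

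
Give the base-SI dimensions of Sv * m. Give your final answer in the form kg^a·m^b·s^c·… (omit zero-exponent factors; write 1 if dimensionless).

m³·s⁻²

Sv = J/kg (equivalent dose = energy per mass),
    = m²·s⁻².
Combining: Sv·m = (m²·s⁻²) · m = m³·s⁻².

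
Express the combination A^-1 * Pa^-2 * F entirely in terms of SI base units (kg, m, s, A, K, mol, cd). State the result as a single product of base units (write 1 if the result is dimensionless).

Pa = N/m² (pressure = force per area),
    = kg·m⁻¹·s⁻².
So Pa⁻² = kg⁻²·m²·s⁴.
F = C/V (capacitance = charge per voltage),
    = A·s/(kg·m²·s⁻³·A⁻¹) (substituting C and V),
    = kg⁻¹·m⁻²·s⁴·A².
Combining: A⁻¹·Pa⁻²·F = A⁻¹ · (kg⁻²·m²·s⁴) · (kg⁻¹·m⁻²·s⁴·A²) = kg⁻³·s⁸·A.

kg⁻³·s⁸·A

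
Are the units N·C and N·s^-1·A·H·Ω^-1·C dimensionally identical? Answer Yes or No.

No

Left side:
  N = kg·m·s⁻².
  C = s·A.
  Combining: N·C = (kg·m·s⁻²) · (s·A) = kg·m·s⁻¹·A.
Right side:
  N = kg·m/s² = kg·m·s⁻² (force = mass × acceleration).
  H = Wb/A (inductance = flux per current),
      = kg·m²·s⁻²·A⁻².
  Ω = V/A (resistance = voltage per current),
      = kg·m²·s⁻³·A⁻².
  So Ω⁻¹ = kg⁻¹·m⁻²·s³·A².
  C = A·s = s·A (charge = current × time).
  Combining: N·s⁻¹·A·H·Ω⁻¹·C = (kg·m·s⁻²) · s⁻¹ · A · (kg·m²·s⁻²·A⁻²) · (kg⁻¹·m⁻²·s³·A²) · (s·A) = kg·m·s⁻¹·A².
Left is kg·m·s⁻¹·A; right is kg·m·s⁻¹·A² — different.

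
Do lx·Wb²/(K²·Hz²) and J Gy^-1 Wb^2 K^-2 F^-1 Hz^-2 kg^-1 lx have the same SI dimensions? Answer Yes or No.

Left side:
  lx = m⁻²·cd.
  Wb = kg·m²·s⁻²·A⁻¹.
  So Wb² = kg²·m⁴·s⁻⁴·A⁻².
  Hz = s⁻¹.
  So Hz⁻² = s².
  Combining: lx·K⁻²·Wb²·Hz⁻² = (m⁻²·cd) · K⁻² · (kg²·m⁴·s⁻⁴·A⁻²) · s² = kg²·m²·s⁻²·A⁻²·K⁻²·cd.
Right side:
  J = N·m (work = force × distance),
      = kg·m²·s⁻².
  Gy = J/kg (absorbed dose = energy per mass),
      = m²·s⁻².
  So Gy⁻¹ = m⁻²·s².
  Wb = V·s (flux: a volt is a weber per second),
      = kg·m²·s⁻²·A⁻¹.
  So Wb² = kg²·m⁴·s⁻⁴·A⁻².
  F = C/V (capacitance = charge per voltage),
      = A·s/(kg·m²·s⁻³·A⁻¹) (substituting C and V),
      = kg⁻¹·m⁻²·s⁴·A².
  So F⁻¹ = kg·m²·s⁻⁴·A⁻².
  Hz = 1/s = s⁻¹ (frequency is cycles per second).
  So Hz⁻² = s².
  lx = lm/m² (illuminance = luminous flux per area),
      = m⁻²·cd.
  Combining: J·Gy⁻¹·Wb²·K⁻²·F⁻¹·Hz⁻²·kg⁻¹·lx = (kg·m²·s⁻²) · (m⁻²·s²) · (kg²·m⁴·s⁻⁴·A⁻²) · K⁻² · (kg·m²·s⁻⁴·A⁻²) · s² · kg⁻¹ · (m⁻²·cd) = kg³·m⁴·s⁻⁶·A⁻⁴·K⁻²·cd.
Left is kg²·m²·s⁻²·A⁻²·K⁻²·cd; right is kg³·m⁴·s⁻⁶·A⁻⁴·K⁻²·cd — different.

No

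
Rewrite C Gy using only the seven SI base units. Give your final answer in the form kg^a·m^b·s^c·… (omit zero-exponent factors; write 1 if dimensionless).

C = A·s = s·A (charge = current × time).
Gy = J/kg (absorbed dose = energy per mass),
    = m²·s⁻².
Combining: C·Gy = (s·A) · (m²·s⁻²) = m²·s⁻¹·A.

m²·s⁻¹·A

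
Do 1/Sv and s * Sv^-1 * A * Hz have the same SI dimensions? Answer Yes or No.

Left side:
  Sv = m²·s⁻².
  So Sv⁻¹ = m⁻²·s².
Right side:
  Sv = J/kg (equivalent dose = energy per mass),
      = m²·s⁻².
  So Sv⁻¹ = m⁻²·s².
  Hz = 1/s = s⁻¹ (frequency is cycles per second).
  Combining: s·Sv⁻¹·A·Hz = s · (m⁻²·s²) · A · s⁻¹ = m⁻²·s²·A.
Left is m⁻²·s²; right is m⁻²·s²·A — different.

No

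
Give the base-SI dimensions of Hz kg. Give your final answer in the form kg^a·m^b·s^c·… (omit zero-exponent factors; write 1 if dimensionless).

Hz = s⁻¹.
Combining: Hz·kg = s⁻¹ · kg = kg·s⁻¹.

kg·s⁻¹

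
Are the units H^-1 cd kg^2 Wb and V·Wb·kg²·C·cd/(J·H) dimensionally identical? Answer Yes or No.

Left side:
  H = Wb/A (inductance = flux per current),
      = kg·m²·s⁻²·A⁻².
  So H⁻¹ = kg⁻¹·m⁻²·s²·A².
  Wb = V·s (flux: a volt is a weber per second),
      = kg·m²·s⁻²·A⁻¹.
  Combining: H⁻¹·cd·kg²·Wb = (kg⁻¹·m⁻²·s²·A²) · cd · kg² · (kg·m²·s⁻²·A⁻¹) = kg²·A·cd.
Right side:
  J = N·m (work = force × distance),
      = kg·m²·s⁻².
  So J⁻¹ = kg⁻¹·m⁻²·s².
  V = W/A (potential = power per current),
      = kg·m²·s⁻³·A⁻¹.
  H = Wb/A (inductance = flux per current),
      = kg·m²·s⁻²·A⁻².
  So H⁻¹ = kg⁻¹·m⁻²·s²·A².
  Wb = V·s (flux: a volt is a weber per second),
      = kg·m²·s⁻²·A⁻¹.
  C = A·s = s·A (charge = current × time).
  Combining: J⁻¹·V·H⁻¹·Wb·kg²·C·cd = (kg⁻¹·m⁻²·s²) · (kg·m²·s⁻³·A⁻¹) · (kg⁻¹·m⁻²·s²·A²) · (kg·m²·s⁻²·A⁻¹) · kg² · (s·A) · cd = kg²·A·cd.
Both reduce to kg²·A·cd.

Yes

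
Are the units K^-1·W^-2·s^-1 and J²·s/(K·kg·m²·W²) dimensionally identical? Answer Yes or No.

Left side:
  W = kg·m²·s⁻³.
  So W⁻² = kg⁻²·m⁻⁴·s⁶.
  Combining: K⁻¹·W⁻²·s⁻¹ = K⁻¹ · (kg⁻²·m⁻⁴·s⁶) · s⁻¹ = kg⁻²·m⁻⁴·s⁵·K⁻¹.
Right side:
  J = N·m (work = force × distance),
      = kg·m²·s⁻².
  So J² = kg²·m⁴·s⁻⁴.
  W = J/s (power = energy per time),
      = kg·m²·s⁻³.
  So W⁻² = kg⁻²·m⁻⁴·s⁶.
  Combining: K⁻¹·kg⁻¹·m⁻²·J²·s·W⁻² = K⁻¹ · kg⁻¹ · m⁻² · (kg²·m⁴·s⁻⁴) · s · (kg⁻²·m⁻⁴·s⁶) = kg⁻¹·m⁻²·s³·K⁻¹.
Left is kg⁻²·m⁻⁴·s⁵·K⁻¹; right is kg⁻¹·m⁻²·s³·K⁻¹ — different.

No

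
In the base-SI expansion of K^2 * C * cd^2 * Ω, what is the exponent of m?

2

C = A·s = s·A (charge = current × time).
Ω = V/A (resistance = voltage per current),
    = kg·m²·s⁻³·A⁻².
Combining: K²·C·cd²·Ω = K² · (s·A) · cd² · (kg·m²·s⁻³·A⁻²) = kg·m²·s⁻²·A⁻¹·K²·cd².
The exponent of m is 2.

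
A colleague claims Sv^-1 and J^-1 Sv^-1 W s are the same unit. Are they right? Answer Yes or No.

Yes

Left side:
  Sv = J/kg (equivalent dose = energy per mass),
      = m²·s⁻².
  So Sv⁻¹ = m⁻²·s².
Right side:
  J = kg·m²·s⁻².
  So J⁻¹ = kg⁻¹·m⁻²·s².
  Sv = m²·s⁻².
  So Sv⁻¹ = m⁻²·s².
  W = kg·m²·s⁻³.
  Combining: J⁻¹·Sv⁻¹·W·s = (kg⁻¹·m⁻²·s²) · (m⁻²·s²) · (kg·m²·s⁻³) · s = m⁻²·s².
Both reduce to m⁻²·s².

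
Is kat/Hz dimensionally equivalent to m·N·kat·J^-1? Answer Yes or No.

Left side:
  Hz = s⁻¹.
  So Hz⁻¹ = s.
  kat = s⁻¹·mol.
  Combining: Hz⁻¹·kat = s · (s⁻¹·mol) = mol.
Right side:
  N = kg·m/s² = kg·m·s⁻² (force = mass × acceleration).
  kat = mol/s = s⁻¹·mol (catalytic activity).
  J = N·m (work = force × distance),
      = kg·m²·s⁻².
  So J⁻¹ = kg⁻¹·m⁻²·s².
  Combining: m·N·kat·J⁻¹ = m · (kg·m·s⁻²) · (s⁻¹·mol) · (kg⁻¹·m⁻²·s²) = s⁻¹·mol.
Left is mol; right is s⁻¹·mol — different.

No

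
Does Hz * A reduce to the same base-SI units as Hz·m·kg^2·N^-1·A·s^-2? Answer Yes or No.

Left side:
  Hz = s⁻¹.
  Combining: Hz·A = s⁻¹ · A = s⁻¹·A.
Right side:
  Hz = s⁻¹.
  N = kg·m·s⁻².
  So N⁻¹ = kg⁻¹·m⁻¹·s².
  Combining: Hz·m·kg²·N⁻¹·A·s⁻² = s⁻¹ · m · kg² · (kg⁻¹·m⁻¹·s²) · A · s⁻² = kg·s⁻¹·A.
Left is s⁻¹·A; right is kg·s⁻¹·A — different.

No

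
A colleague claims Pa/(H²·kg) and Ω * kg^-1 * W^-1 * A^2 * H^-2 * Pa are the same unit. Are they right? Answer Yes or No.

Left side:
  Pa = kg·m⁻¹·s⁻².
  H = kg·m²·s⁻²·A⁻².
  So H⁻² = kg⁻²·m⁻⁴·s⁴·A⁴.
  Combining: Pa·H⁻²·kg⁻¹ = (kg·m⁻¹·s⁻²) · (kg⁻²·m⁻⁴·s⁴·A⁴) · kg⁻¹ = kg⁻²·m⁻⁵·s²·A⁴.
Right side:
  Ω = V/A (resistance = voltage per current),
      = kg·m²·s⁻³·A⁻².
  W = J/s (power = energy per time),
      = kg·m²·s⁻³.
  So W⁻¹ = kg⁻¹·m⁻²·s³.
  H = Wb/A (inductance = flux per current),
      = kg·m²·s⁻²·A⁻².
  So H⁻² = kg⁻²·m⁻⁴·s⁴·A⁴.
  Pa = N/m² (pressure = force per area),
      = kg·m⁻¹·s⁻².
  Combining: Ω·kg⁻¹·W⁻¹·A²·H⁻²·Pa = (kg·m²·s⁻³·A⁻²) · kg⁻¹ · (kg⁻¹·m⁻²·s³) · A² · (kg⁻²·m⁻⁴·s⁴·A⁴) · (kg·m⁻¹·s⁻²) = kg⁻²·m⁻⁵·s²·A⁴.
Both reduce to kg⁻²·m⁻⁵·s²·A⁴.

Yes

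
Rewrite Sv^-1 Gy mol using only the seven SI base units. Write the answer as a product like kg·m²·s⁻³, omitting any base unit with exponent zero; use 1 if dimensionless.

Sv = m²·s⁻².
So Sv⁻¹ = m⁻²·s².
Gy = m²·s⁻².
Combining: Sv⁻¹·Gy·mol = (m⁻²·s²) · (m²·s⁻²) · mol = mol.

mol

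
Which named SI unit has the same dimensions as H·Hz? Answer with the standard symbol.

Ω

H = Wb/A (inductance = flux per current),
    = kg·m²·s⁻²·A⁻².
Hz = 1/s = s⁻¹ (frequency is cycles per second).
Combining: H·Hz = (kg·m²·s⁻²·A⁻²) · s⁻¹ = kg·m²·s⁻³·A⁻².
kg·m²·s⁻³·A⁻² is the base-SI form of the ohm.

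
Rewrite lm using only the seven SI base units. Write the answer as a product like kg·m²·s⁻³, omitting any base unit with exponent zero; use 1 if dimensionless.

lm = cd·sr = cd (luminous flux; sr is dimensionless).

cd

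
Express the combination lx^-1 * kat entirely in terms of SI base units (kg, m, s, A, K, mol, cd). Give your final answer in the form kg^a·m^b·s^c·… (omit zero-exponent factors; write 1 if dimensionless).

m²·s⁻¹·mol·cd⁻¹

lx = lm/m² (illuminance = luminous flux per area),
    = m⁻²·cd.
So lx⁻¹ = m²·cd⁻¹.
kat = mol/s = s⁻¹·mol (catalytic activity).
Combining: lx⁻¹·kat = (m²·cd⁻¹) · (s⁻¹·mol) = m²·s⁻¹·mol·cd⁻¹.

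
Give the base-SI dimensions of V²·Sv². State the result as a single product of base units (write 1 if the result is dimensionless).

V = W/A (potential = power per current),
    = kg·m²·s⁻³·A⁻¹.
So V² = kg²·m⁴·s⁻⁶·A⁻².
Sv = J/kg (equivalent dose = energy per mass),
    = m²·s⁻².
So Sv² = m⁴·s⁻⁴.
Combining: V²·Sv² = (kg²·m⁴·s⁻⁶·A⁻²) · (m⁴·s⁻⁴) = kg²·m⁸·s⁻¹⁰·A⁻².

kg²·m⁸·s⁻¹⁰·A⁻²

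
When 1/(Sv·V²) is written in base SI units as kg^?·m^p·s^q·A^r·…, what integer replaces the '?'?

Sv = J/kg (equivalent dose = energy per mass),
    = m²·s⁻².
So Sv⁻¹ = m⁻²·s².
V = W/A (potential = power per current),
    = kg·m²·s⁻³·A⁻¹.
So V⁻² = kg⁻²·m⁻⁴·s⁶·A².
Combining: Sv⁻¹·V⁻² = (m⁻²·s²) · (kg⁻²·m⁻⁴·s⁶·A²) = kg⁻²·m⁻⁶·s⁸·A².
The exponent of kg is -2.

-2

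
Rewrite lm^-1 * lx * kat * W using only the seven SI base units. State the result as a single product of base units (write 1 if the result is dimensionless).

lm = cd·sr = cd (luminous flux; sr is dimensionless).
So lm⁻¹ = cd⁻¹.
lx = lm/m² (illuminance = luminous flux per area),
    = m⁻²·cd.
kat = mol/s = s⁻¹·mol (catalytic activity).
W = J/s (power = energy per time),
    = kg·m²·s⁻³.
Combining: lm⁻¹·lx·kat·W = cd⁻¹ · (m⁻²·cd) · (s⁻¹·mol) · (kg·m²·s⁻³) = kg·s⁻⁴·mol.

kg·s⁻⁴·mol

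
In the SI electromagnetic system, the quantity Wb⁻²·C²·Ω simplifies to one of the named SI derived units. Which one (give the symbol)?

S

Wb = kg·m²·s⁻²·A⁻¹.
So Wb⁻² = kg⁻²·m⁻⁴·s⁴·A².
C = s·A.
So C² = s²·A².
Ω = kg·m²·s⁻³·A⁻².
Combining: Wb⁻²·C²·Ω = (kg⁻²·m⁻⁴·s⁴·A²) · (s²·A²) · (kg·m²·s⁻³·A⁻²) = kg⁻¹·m⁻²·s³·A².
kg⁻¹·m⁻²·s³·A² is the base-SI form of the siemens.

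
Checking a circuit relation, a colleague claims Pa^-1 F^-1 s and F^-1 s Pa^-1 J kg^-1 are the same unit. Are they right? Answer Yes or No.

Left side:
  Pa = N/m² (pressure = force per area),
      = kg·m⁻¹·s⁻².
  So Pa⁻¹ = kg⁻¹·m·s².
  F = C/V (capacitance = charge per voltage),
      = A·s/(kg·m²·s⁻³·A⁻¹) (substituting C and V),
      = kg⁻¹·m⁻²·s⁴·A².
  So F⁻¹ = kg·m²·s⁻⁴·A⁻².
  Combining: Pa⁻¹·F⁻¹·s = (kg⁻¹·m·s²) · (kg·m²·s⁻⁴·A⁻²) · s = m³·s⁻¹·A⁻².
Right side:
  F = C/V (capacitance = charge per voltage),
      = A·s/(kg·m²·s⁻³·A⁻¹) (substituting C and V),
      = kg⁻¹·m⁻²·s⁴·A².
  So F⁻¹ = kg·m²·s⁻⁴·A⁻².
  Pa = N/m² (pressure = force per area),
      = kg·m⁻¹·s⁻².
  So Pa⁻¹ = kg⁻¹·m·s².
  J = N·m (work = force × distance),
      = kg·m²·s⁻².
  Combining: F⁻¹·s·Pa⁻¹·J·kg⁻¹ = (kg·m²·s⁻⁴·A⁻²) · s · (kg⁻¹·m·s²) · (kg·m²·s⁻²) · kg⁻¹ = m⁵·s⁻³·A⁻².
Left is m³·s⁻¹·A⁻²; right is m⁵·s⁻³·A⁻² — different.

No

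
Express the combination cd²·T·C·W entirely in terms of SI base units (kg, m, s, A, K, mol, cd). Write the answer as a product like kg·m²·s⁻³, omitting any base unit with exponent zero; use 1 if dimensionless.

T = kg·s⁻²·A⁻¹.
C = s·A.
W = kg·m²·s⁻³.
Combining: cd²·T·C·W = cd² · (kg·s⁻²·A⁻¹) · (s·A) · (kg·m²·s⁻³) = kg²·m²·s⁻⁴·cd².

kg²·m²·s⁻⁴·cd²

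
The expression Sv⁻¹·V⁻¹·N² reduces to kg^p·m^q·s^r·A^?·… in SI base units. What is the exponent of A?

1

Sv = m²·s⁻².
So Sv⁻¹ = m⁻²·s².
V = kg·m²·s⁻³·A⁻¹.
So V⁻¹ = kg⁻¹·m⁻²·s³·A.
N = kg·m·s⁻².
So N² = kg²·m²·s⁻⁴.
Combining: Sv⁻¹·V⁻¹·N² = (m⁻²·s²) · (kg⁻¹·m⁻²·s³·A) · (kg²·m²·s⁻⁴) = kg·m⁻²·s·A.
The exponent of A is 1.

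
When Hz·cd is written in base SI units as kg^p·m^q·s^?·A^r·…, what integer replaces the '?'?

-1

Hz = 1/s = s⁻¹ (frequency is cycles per second).
Combining: Hz·cd = s⁻¹ · cd = s⁻¹·cd.
The exponent of s is -1.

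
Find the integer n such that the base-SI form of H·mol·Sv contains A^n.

H = kg·m²·s⁻²·A⁻².
Sv = m²·s⁻².
Combining: H·mol·Sv = (kg·m²·s⁻²·A⁻²) · mol · (m²·s⁻²) = kg·m⁴·s⁻⁴·A⁻²·mol.
The exponent of A is -2.

-2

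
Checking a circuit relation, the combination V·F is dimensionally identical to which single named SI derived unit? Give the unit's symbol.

C

V = kg·m²·s⁻³·A⁻¹.
F = kg⁻¹·m⁻²·s⁴·A².
Combining: V·F = (kg·m²·s⁻³·A⁻¹) · (kg⁻¹·m⁻²·s⁴·A²) = s·A.
s·A is the base-SI form of the coulomb.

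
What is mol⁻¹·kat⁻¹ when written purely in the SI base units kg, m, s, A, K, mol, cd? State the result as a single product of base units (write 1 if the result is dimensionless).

s·mol⁻²

kat = mol/s = s⁻¹·mol (catalytic activity).
So kat⁻¹ = s·mol⁻¹.
Combining: mol⁻¹·kat⁻¹ = mol⁻¹ · (s·mol⁻¹) = s·mol⁻².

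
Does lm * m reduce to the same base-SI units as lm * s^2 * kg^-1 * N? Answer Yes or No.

Left side:
  lm = cd·sr = cd (luminous flux; sr is dimensionless).
  Combining: lm·m = cd · m = m·cd.
Right side:
  lm = cd·sr = cd (luminous flux; sr is dimensionless).
  N = kg·m/s² = kg·m·s⁻² (force = mass × acceleration).
  Combining: lm·s²·kg⁻¹·N = cd · s² · kg⁻¹ · (kg·m·s⁻²) = m·cd.
Both reduce to m·cd.

Yes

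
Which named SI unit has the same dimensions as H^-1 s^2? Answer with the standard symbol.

F

H = Wb/A (inductance = flux per current),
    = kg·m²·s⁻²·A⁻².
So H⁻¹ = kg⁻¹·m⁻²·s²·A².
Combining: H⁻¹·s² = (kg⁻¹·m⁻²·s²·A²) · s² = kg⁻¹·m⁻²·s⁴·A².
kg⁻¹·m⁻²·s⁴·A² is the base-SI form of the farad.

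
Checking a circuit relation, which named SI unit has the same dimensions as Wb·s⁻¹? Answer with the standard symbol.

Wb = kg·m²·s⁻²·A⁻¹.
Combining: Wb·s⁻¹ = (kg·m²·s⁻²·A⁻¹) · s⁻¹ = kg·m²·s⁻³·A⁻¹.
kg·m²·s⁻³·A⁻¹ is the base-SI form of the volt.

V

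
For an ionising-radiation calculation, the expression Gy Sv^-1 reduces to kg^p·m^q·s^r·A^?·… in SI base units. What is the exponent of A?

0

Gy = J/kg (absorbed dose = energy per mass),
    = m²·s⁻².
Sv = J/kg (equivalent dose = energy per mass),
    = m²·s⁻².
So Sv⁻¹ = m⁻²·s².
Combining: Gy·Sv⁻¹ = (m²·s⁻²) · (m⁻²·s²) = 1.
The exponent of A is 0.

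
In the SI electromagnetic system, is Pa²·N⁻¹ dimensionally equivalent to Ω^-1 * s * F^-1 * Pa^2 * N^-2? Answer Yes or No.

No

Left side:
  Pa = kg·m⁻¹·s⁻².
  So Pa² = kg²·m⁻²·s⁻⁴.
  N = kg·m·s⁻².
  So N⁻¹ = kg⁻¹·m⁻¹·s².
  Combining: Pa²·N⁻¹ = (kg²·m⁻²·s⁻⁴) · (kg⁻¹·m⁻¹·s²) = kg·m⁻³·s⁻².
Right side:
  Ω = V/A (resistance = voltage per current),
      = kg·m²·s⁻³·A⁻².
  So Ω⁻¹ = kg⁻¹·m⁻²·s³·A².
  F = C/V (capacitance = charge per voltage),
      = A·s/(kg·m²·s⁻³·A⁻¹) (substituting C and V),
      = kg⁻¹·m⁻²·s⁴·A².
  So F⁻¹ = kg·m²·s⁻⁴·A⁻².
  Pa = N/m² (pressure = force per area),
      = kg·m⁻¹·s⁻².
  So Pa² = kg²·m⁻²·s⁻⁴.
  N = kg·m/s² = kg·m·s⁻² (force = mass × acceleration).
  So N⁻² = kg⁻²·m⁻²·s⁴.
  Combining: Ω⁻¹·s·F⁻¹·Pa²·N⁻² = (kg⁻¹·m⁻²·s³·A²) · s · (kg·m²·s⁻⁴·A⁻²) · (kg²·m⁻²·s⁻⁴) · (kg⁻²·m⁻²·s⁴) = m⁻⁴.
Left is kg·m⁻³·s⁻²; right is m⁻⁴ — different.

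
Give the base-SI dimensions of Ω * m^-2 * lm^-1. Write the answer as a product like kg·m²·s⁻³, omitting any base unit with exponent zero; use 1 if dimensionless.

kg·s⁻³·A⁻²·cd⁻¹

Ω = kg·m²·s⁻³·A⁻².
lm = cd.
So lm⁻¹ = cd⁻¹.
Combining: Ω·m⁻²·lm⁻¹ = (kg·m²·s⁻³·A⁻²) · m⁻² · cd⁻¹ = kg·s⁻³·A⁻²·cd⁻¹.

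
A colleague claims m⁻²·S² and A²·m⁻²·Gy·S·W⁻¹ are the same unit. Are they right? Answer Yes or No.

No

Left side:
  S = kg⁻¹·m⁻²·s³·A².
  So S² = kg⁻²·m⁻⁴·s⁶·A⁴.
  Combining: m⁻²·S² = m⁻² · (kg⁻²·m⁻⁴·s⁶·A⁴) = kg⁻²·m⁻⁶·s⁶·A⁴.
Right side:
  Gy = J/kg (absorbed dose = energy per mass),
      = m²·s⁻².
  S = 1/Ω (conductance is reciprocal resistance),
      = kg⁻¹·m⁻²·s³·A².
  W = J/s (power = energy per time),
      = kg·m²·s⁻³.
  So W⁻¹ = kg⁻¹·m⁻²·s³.
  Combining: A²·m⁻²·Gy·S·W⁻¹ = A² · m⁻² · (m²·s⁻²) · (kg⁻¹·m⁻²·s³·A²) · (kg⁻¹·m⁻²·s³) = kg⁻²·m⁻⁴·s⁴·A⁴.
Left is kg⁻²·m⁻⁶·s⁶·A⁴; right is kg⁻²·m⁻⁴·s⁴·A⁴ — different.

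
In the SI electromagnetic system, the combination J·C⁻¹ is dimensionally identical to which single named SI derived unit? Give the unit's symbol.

J = kg·m²·s⁻².
C = s·A.
So C⁻¹ = s⁻¹·A⁻¹.
Combining: J·C⁻¹ = (kg·m²·s⁻²) · (s⁻¹·A⁻¹) = kg·m²·s⁻³·A⁻¹.
kg·m²·s⁻³·A⁻¹ is the base-SI form of the volt.

V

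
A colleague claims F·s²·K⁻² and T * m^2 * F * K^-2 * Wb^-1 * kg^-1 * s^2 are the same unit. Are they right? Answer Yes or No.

No

Left side:
  F = C/V (capacitance = charge per voltage),
      = A·s/(kg·m²·s⁻³·A⁻¹) (substituting C and V),
      = kg⁻¹·m⁻²·s⁴·A².
  Combining: F·s²·K⁻² = (kg⁻¹·m⁻²·s⁴·A²) · s² · K⁻² = kg⁻¹·m⁻²·s⁶·A²·K⁻².
Right side:
  T = kg·s⁻²·A⁻¹.
  F = kg⁻¹·m⁻²·s⁴·A².
  Wb = kg·m²·s⁻²·A⁻¹.
  So Wb⁻¹ = kg⁻¹·m⁻²·s²·A.
  Combining: T·m²·F·K⁻²·Wb⁻¹·kg⁻¹·s² = (kg·s⁻²·A⁻¹) · m² · (kg⁻¹·m⁻²·s⁴·A²) · K⁻² · (kg⁻¹·m⁻²·s²·A) · kg⁻¹ · s² = kg⁻²·m⁻²·s⁶·A²·K⁻².
Left is kg⁻¹·m⁻²·s⁶·A²·K⁻²; right is kg⁻²·m⁻²·s⁶·A²·K⁻² — different.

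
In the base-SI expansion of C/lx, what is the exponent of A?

C = s·A.
lx = m⁻²·cd.
So lx⁻¹ = m²·cd⁻¹.
Combining: C·lx⁻¹ = (s·A) · (m²·cd⁻¹) = m²·s·A·cd⁻¹.
The exponent of A is 1.

1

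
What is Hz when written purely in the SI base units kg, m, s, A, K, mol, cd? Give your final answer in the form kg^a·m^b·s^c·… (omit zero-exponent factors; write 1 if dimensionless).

Hz = 1/s = s⁻¹ (frequency is cycles per second).

s⁻¹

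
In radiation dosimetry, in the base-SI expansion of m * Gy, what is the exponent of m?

3

Gy = J/kg (absorbed dose = energy per mass),
    = m²·s⁻².
Combining: m·Gy = m · (m²·s⁻²) = m³·s⁻².
The exponent of m is 3.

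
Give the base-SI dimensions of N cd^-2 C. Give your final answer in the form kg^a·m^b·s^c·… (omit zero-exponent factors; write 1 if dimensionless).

N = kg·m/s² = kg·m·s⁻² (force = mass × acceleration).
C = A·s = s·A (charge = current × time).
Combining: N·cd⁻²·C = (kg·m·s⁻²) · cd⁻² · (s·A) = kg·m·s⁻¹·A·cd⁻².

kg·m·s⁻¹·A·cd⁻²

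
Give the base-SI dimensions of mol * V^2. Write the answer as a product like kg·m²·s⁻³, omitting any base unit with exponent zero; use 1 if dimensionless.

kg²·m⁴·s⁻⁶·A⁻²·mol

V = W/A (potential = power per current),
    = kg·m²·s⁻³·A⁻¹.
So V² = kg²·m⁴·s⁻⁶·A⁻².
Combining: mol·V² = mol · (kg²·m⁴·s⁻⁶·A⁻²) = kg²·m⁴·s⁻⁶·A⁻²·mol.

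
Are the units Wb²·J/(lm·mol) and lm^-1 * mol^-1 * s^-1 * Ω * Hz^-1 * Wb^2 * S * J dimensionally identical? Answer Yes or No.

Left side:
  lm = cd.
  So lm⁻¹ = cd⁻¹.
  Wb = kg·m²·s⁻²·A⁻¹.
  So Wb² = kg²·m⁴·s⁻⁴·A⁻².
  J = kg·m²·s⁻².
  Combining: lm⁻¹·Wb²·mol⁻¹·J = cd⁻¹ · (kg²·m⁴·s⁻⁴·A⁻²) · mol⁻¹ · (kg·m²·s⁻²) = kg³·m⁶·s⁻⁶·A⁻²·mol⁻¹·cd⁻¹.
Right side:
  lm = cd·sr = cd (luminous flux; sr is dimensionless).
  So lm⁻¹ = cd⁻¹.
  Ω = V/A (resistance = voltage per current),
      = kg·m²·s⁻³·A⁻².
  Hz = 1/s = s⁻¹ (frequency is cycles per second).
  So Hz⁻¹ = s.
  Wb = V·s (flux: a volt is a weber per second),
      = kg·m²·s⁻²·A⁻¹.
  So Wb² = kg²·m⁴·s⁻⁴·A⁻².
  S = 1/Ω (conductance is reciprocal resistance),
      = kg⁻¹·m⁻²·s³·A².
  J = N·m (work = force × distance),
      = kg·m²·s⁻².
  Combining: lm⁻¹·mol⁻¹·s⁻¹·Ω·Hz⁻¹·Wb²·S·J = cd⁻¹ · mol⁻¹ · s⁻¹ · (kg·m²·s⁻³·A⁻²) · s · (kg²·m⁴·s⁻⁴·A⁻²) · (kg⁻¹·m⁻²·s³·A²) · (kg·m²·s⁻²) = kg³·m⁶·s⁻⁶·A⁻²·mol⁻¹·cd⁻¹.
Both reduce to kg³·m⁶·s⁻⁶·A⁻²·mol⁻¹·cd⁻¹.

Yes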